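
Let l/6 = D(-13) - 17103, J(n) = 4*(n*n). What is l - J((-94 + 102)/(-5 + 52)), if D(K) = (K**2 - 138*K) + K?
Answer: -200838118/2209 ≈ -90918.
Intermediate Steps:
D(K) = K**2 - 137*K
J(n) = 4*n**2
l = -90918 (l = 6*(-13*(-137 - 13) - 17103) = 6*(-13*(-150) - 17103) = 6*(1950 - 17103) = 6*(-15153) = -90918)
l - J((-94 + 102)/(-5 + 52)) = -90918 - 4*((-94 + 102)/(-5 + 52))**2 = -90918 - 4*(8/47)**2 = -90918 - 4*64/2209 = -90918 - 1*256/2209 = -90918 - 256/2209 = -200838118/2209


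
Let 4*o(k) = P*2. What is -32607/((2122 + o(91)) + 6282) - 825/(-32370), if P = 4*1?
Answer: -1941766/503893 ≈ -3.8535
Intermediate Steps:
P = 4
o(k) = 2 (o(k) = (4*2)/4 = (1/4)*8 = 2)
-32607/((2122 + o(91)) + 6282) - 825/(-32370) = -32607/((2122 + 2) + 6282) - 825/(-32370) = -32607/(2124 + 6282) - 825*(-1/32370) = -32607/8406 + 55/2158 = -32607*1/8406 + 55/2158 = -3623/934 + 55/2158 = -1941766/503893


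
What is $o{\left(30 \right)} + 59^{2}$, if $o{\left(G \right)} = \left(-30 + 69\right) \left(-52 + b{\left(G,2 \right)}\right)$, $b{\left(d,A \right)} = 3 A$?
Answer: $1687$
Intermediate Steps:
$o{\left(G \right)} = -1794$ ($o{\left(G \right)} = \left(-30 + 69\right) \left(-52 + 3 \cdot 2\right) = 39 \left(-52 + 6\right) = 39 \left(-46\right) = -1794$)
$o{\left(30 \right)} + 59^{2} = -1794 + 59^{2} = -1794 + 3481 = 1687$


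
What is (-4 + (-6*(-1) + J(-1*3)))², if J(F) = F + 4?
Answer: 9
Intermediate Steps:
J(F) = 4 + F
(-4 + (-6*(-1) + J(-1*3)))² = (-4 + (-6*(-1) + (4 - 1*3)))² = (-4 + (6 + (4 - 3)))² = (-4 + (6 + 1))² = (-4 + 7)² = 3² = 9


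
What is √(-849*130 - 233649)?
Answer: I*√344019 ≈ 586.53*I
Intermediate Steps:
√(-849*130 - 233649) = √(-110370 - 233649) = √(-344019) = I*√344019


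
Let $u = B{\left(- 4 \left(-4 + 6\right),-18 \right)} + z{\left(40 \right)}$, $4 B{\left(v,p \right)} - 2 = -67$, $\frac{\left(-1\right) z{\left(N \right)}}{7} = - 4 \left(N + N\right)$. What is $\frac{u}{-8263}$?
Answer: $- \frac{8895}{33052} \approx -0.26912$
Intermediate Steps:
$z{\left(N \right)} = 56 N$ ($z{\left(N \right)} = - 7 \left(- 4 \left(N + N\right)\right) = - 7 \left(- 4 \cdot 2 N\right) = - 7 \left(- 8 N\right) = 56 N$)
$B{\left(v,p \right)} = - \frac{65}{4}$ ($B{\left(v,p \right)} = \frac{1}{2} + \frac{1}{4} \left(-67\right) = \frac{1}{2} - \frac{67}{4} = - \frac{65}{4}$)
$u = \frac{8895}{4}$ ($u = - \frac{65}{4} + 56 \cdot 40 = - \frac{65}{4} + 2240 = \frac{8895}{4} \approx 2223.8$)
$\frac{u}{-8263} = \frac{8895}{4 \left(-8263\right)} = \frac{8895}{4} \left(- \frac{1}{8263}\right) = - \frac{8895}{33052}$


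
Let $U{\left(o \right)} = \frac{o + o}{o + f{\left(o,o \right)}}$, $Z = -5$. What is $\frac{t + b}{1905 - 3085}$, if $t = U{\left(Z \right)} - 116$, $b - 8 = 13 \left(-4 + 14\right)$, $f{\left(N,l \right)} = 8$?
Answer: $- \frac{14}{885} \approx -0.015819$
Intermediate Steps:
$b = 138$ ($b = 8 + 13 \left(-4 + 14\right) = 8 + 13 \cdot 10 = 8 + 130 = 138$)
$U{\left(o \right)} = \frac{2 o}{8 + o}$ ($U{\left(o \right)} = \frac{o + o}{o + 8} = \frac{2 o}{8 + o}$)
$t = - \frac{358}{3}$ ($t = 2 \left(-5\right) \frac{1}{8 - 5} - 116 = 2 \left(-5\right) \frac{1}{3} - 116 = - \frac{10}{3} - 116 = - \frac{358}{3} \approx -119.33$)
$\frac{t + b}{1905 - 3085} = \frac{- \frac{358}{3} + 138}{1905 - 3085} = \frac{56}{3 \left(-1180\right)} = \frac{56}{3} \left(- \frac{1}{1180}\right) = - \frac{14}{885}$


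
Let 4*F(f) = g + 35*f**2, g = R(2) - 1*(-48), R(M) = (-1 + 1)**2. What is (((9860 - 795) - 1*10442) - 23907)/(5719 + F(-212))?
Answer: -8428/132997 ≈ -0.063370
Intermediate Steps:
R(M) = 0 (R(M) = 0**2 = 0)
g = 48 (g = 0 - 1*(-48) = 0 + 48 = 48)
F(f) = 12 + 35*f**2/4 (F(f) = (48 + 35*f**2)/4 = 12 + 35*f**2/4)
(((9860 - 795) - 1*10442) - 23907)/(5719 + F(-212)) = (((9860 - 795) - 1*10442) - 23907)/(5719 + (12 + (35/4)*(-212)**2)) = ((9065 - 10442) - 23907)/(5719 + (12 + (35/4)*44944)) = (-1377 - 23907)/(5719 + (12 + 393260)) = -25284/(5719 + 393272) = -25284/398991 = -25284*1/398991 = -8428/132997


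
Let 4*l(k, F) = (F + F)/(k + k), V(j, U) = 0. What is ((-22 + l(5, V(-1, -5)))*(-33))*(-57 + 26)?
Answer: -22506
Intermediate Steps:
l(k, F) = F/(4*k) (l(k, F) = ((F + F)/(k + k))/4 = ((2*F)/((2*k)))/4 = ((2*F)*(1/(2*k)))/4 = (F/k)/4 = F/(4*k))
((-22 + l(5, V(-1, -5)))*(-33))*(-57 + 26) = ((-22 + (1/4)*0/5)*(-33))*(-57 + 26) = ((-22 + (1/4)*0*(1/5))*(-33))*(-31) = ((-22 + 0)*(-33))*(-31) = -22*(-33)*(-31) = 726*(-31) = -22506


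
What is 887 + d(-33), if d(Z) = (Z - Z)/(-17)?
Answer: 887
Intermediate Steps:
d(Z) = 0 (d(Z) = 0*(-1/17) = 0)
887 + d(-33) = 887 + 0 = 887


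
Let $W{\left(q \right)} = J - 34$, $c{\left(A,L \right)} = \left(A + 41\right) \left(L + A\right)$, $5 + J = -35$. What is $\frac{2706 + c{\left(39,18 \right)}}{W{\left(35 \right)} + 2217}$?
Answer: $\frac{7266}{2143} \approx 3.3906$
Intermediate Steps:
$J = -40$ ($J = -5 - 35 = -40$)
$c{\left(A,L \right)} = \left(41 + A\right) \left(A + L\right)$
$W{\left(q \right)} = -74$ ($W{\left(q \right)} = -40 - 34 = -74$)
$\frac{2706 + c{\left(39,18 \right)}}{W{\left(35 \right)} + 2217} = \frac{2706 + \left(39^{2} + 41 \cdot 39 + 41 \cdot 18 + 39 \cdot 18\right)}{-74 + 2217} = \frac{2706 + \left(1521 + 1599 + 738 + 702\right)}{2143} = \left(2706 + 4560\right) \frac{1}{2143} = 7266 \cdot \frac{1}{2143} = \frac{7266}{2143}$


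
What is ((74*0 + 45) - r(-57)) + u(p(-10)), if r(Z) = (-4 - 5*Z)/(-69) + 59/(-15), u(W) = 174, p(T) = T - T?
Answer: 78317/345 ≈ 227.01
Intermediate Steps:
p(T) = 0
r(Z) = -1337/345 + 5*Z/69 (r(Z) = (-4 - 5*Z)*(-1/69) + 59*(-1/15) = (4/69 + 5*Z/69) - 59/15 = -1337/345 + 5*Z/69)
((74*0 + 45) - r(-57)) + u(p(-10)) = ((74*0 + 45) - (-1337/345 + (5/69)*(-57))) + 174 = ((0 + 45) - (-1337/345 - 95/23)) + 174 = (45 - 1*(-2762/345)) + 174 = (45 + 2762/345) + 174 = 18287/345 + 174 = 78317/345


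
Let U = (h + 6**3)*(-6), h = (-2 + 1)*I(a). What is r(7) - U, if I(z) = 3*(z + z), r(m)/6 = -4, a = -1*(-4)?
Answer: 1128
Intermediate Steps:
a = 4
r(m) = -24 (r(m) = 6*(-4) = -24)
I(z) = 6*z (I(z) = 3*(2*z) = 6*z)
h = -24 (h = (-2 + 1)*(6*4) = -1*24 = -24)
U = -1152 (U = (-24 + 6**3)*(-6) = (-24 + 216)*(-6) = 192*(-6) = -1152)
r(7) - U = -24 - 1*(-1152) = -24 + 1152 = 1128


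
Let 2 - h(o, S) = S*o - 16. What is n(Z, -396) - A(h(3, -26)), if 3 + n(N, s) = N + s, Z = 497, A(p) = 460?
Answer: -362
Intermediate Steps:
h(o, S) = 18 - S*o (h(o, S) = 2 - (S*o - 16) = 2 - (-16 + S*o) = 2 + (16 - S*o) = 18 - S*o)
n(N, s) = -3 + N + s (n(N, s) = -3 + (N + s) = -3 + N + s)
n(Z, -396) - A(h(3, -26)) = (-3 + 497 - 396) - 1*460 = 98 - 460 = -362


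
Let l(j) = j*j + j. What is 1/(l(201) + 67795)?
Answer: 1/108397 ≈ 9.2253e-6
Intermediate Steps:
l(j) = j + j**2 (l(j) = j**2 + j = j + j**2)
1/(l(201) + 67795) = 1/(201*(1 + 201) + 67795) = 1/(201*202 + 67795) = 1/(40602 + 67795) = 1/108397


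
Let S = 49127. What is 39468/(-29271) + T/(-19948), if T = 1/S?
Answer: -1172062534503/869247046252 ≈ -1.3484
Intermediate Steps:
T = 1/49127 ≈ 2.0355e-5
39468/(-29271) + T/(-19948) = 39468/(-29271) + (1/49127)/(-19948) = 39468*(-1/29271) + (1/49127)*(-1/19948) = -1196/887 - 1/979985396 = -1172062534503/869247046252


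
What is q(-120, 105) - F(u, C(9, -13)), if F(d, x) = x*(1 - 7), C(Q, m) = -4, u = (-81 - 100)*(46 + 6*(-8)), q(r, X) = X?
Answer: 81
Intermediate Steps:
u = 362 (u = -181*(46 - 48) = -181*(-2) = 362)
F(d, x) = -6*x (F(d, x) = x*(-6) = -6*x)
q(-120, 105) - F(u, C(9, -13)) = 105 - (-6)*(-4) = 105 - 1*24 = 105 - 24 = 81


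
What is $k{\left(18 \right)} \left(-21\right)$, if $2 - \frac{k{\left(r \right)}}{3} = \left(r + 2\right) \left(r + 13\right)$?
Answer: $38934$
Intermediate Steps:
$k{\left(r \right)} = 6 - 3 \left(2 + r\right) \left(13 + r\right)$ ($k{\left(r \right)} = 6 - 3 \left(r + 2\right) \left(r + 13\right) = 6 - 3 \left(2 + r\right) \left(13 + r\right)$)
$k{\left(18 \right)} \left(-21\right) = \left(-72 - 810 - 3 \cdot 18^{2}\right) \left(-21\right) = \left(-72 - 810 - 972\right) \left(-21\right) = \left(-1854\right) \left(-21\right) = 38934$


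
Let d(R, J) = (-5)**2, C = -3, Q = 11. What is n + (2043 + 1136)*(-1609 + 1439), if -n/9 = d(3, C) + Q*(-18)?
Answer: -538873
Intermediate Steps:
d(R, J) = 25
n = 1557 (n = -9*(25 + 11*(-18)) = -9*(25 - 198) = -9*(-173) = 1557)
n + (2043 + 1136)*(-1609 + 1439) = 1557 + (2043 + 1136)*(-1609 + 1439) = 1557 + 3179*(-170) = 1557 - 540430 = -538873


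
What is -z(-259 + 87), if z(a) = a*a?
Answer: -29584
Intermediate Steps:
z(a) = a²
-z(-259 + 87) = -(-259 + 87)² = -1*(-172)² = -1*29584 = -29584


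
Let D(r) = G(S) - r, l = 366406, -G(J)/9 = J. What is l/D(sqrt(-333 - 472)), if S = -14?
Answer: 6595308/2383 + 366406*I*sqrt(805)/16681 ≈ 2767.6 + 623.22*I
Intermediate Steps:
G(J) = -9*J
D(r) = 126 - r (D(r) = -9*(-14) - r = 126 - r)
l/D(sqrt(-333 - 472)) = 366406/(126 - sqrt(-333 - 472)) = 366406/(126 - sqrt(-805)) = 366406/(126 - I*sqrt(805))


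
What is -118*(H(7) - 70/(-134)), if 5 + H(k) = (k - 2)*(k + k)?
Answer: -518020/67 ≈ -7731.6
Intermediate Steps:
H(k) = -5 + 2*k*(-2 + k) (H(k) = -5 + (k - 2)*(k + k) = -5 + (-2 + k)*(2*k) = -5 + 2*k*(-2 + k))
-118*(H(7) - 70/(-134)) = -118*((-5 - 4*7 + 2*7**2) - 70/(-134)) = -118*((-5 - 28 + 2*49) - 70*(-1/134)) = -118*((-5 - 28 + 98) + 35/67) = -118*(65 + 35/67) = -118*4390/67 = -518020/67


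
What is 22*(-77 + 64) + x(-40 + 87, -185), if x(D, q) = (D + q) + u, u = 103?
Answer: -321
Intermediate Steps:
x(D, q) = 103 + D + q (x(D, q) = (D + q) + 103 = 103 + D + q)
22*(-77 + 64) + x(-40 + 87, -185) = 22*(-77 + 64) + (103 + (-40 + 87) - 185) = 22*(-13) + (103 + 47 - 185) = -286 - 35 = -321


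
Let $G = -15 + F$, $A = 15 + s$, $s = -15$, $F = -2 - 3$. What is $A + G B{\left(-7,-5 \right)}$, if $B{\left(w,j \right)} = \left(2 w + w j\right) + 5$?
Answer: $-520$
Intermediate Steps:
$F = -5$ ($F = -2 - 3 = -5$)
$B{\left(w,j \right)} = 5 + 2 w + j w$ ($B{\left(w,j \right)} = \left(2 w + j w\right) + 5 = 5 + 2 w + j w$)
$A = 0$ ($A = 15 - 15 = 0$)
$G = -20$ ($G = -15 - 5 = -20$)
$A + G B{\left(-7,-5 \right)} = 0 - 20 \left(5 + 2 \left(-7\right) - -35\right) = 0 - 20 \left(5 - 14 + 35\right) = 0 - 520 = -520$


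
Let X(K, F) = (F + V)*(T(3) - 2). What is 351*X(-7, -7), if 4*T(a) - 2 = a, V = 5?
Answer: 1053/2 ≈ 526.50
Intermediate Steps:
T(a) = ½ + a/4
X(K, F) = -15/4 - 3*F/4 (X(K, F) = (F + 5)*((½ + (¼)*3) - 2) = (5 + F)*((½ + ¾) - 2) = (5 + F)*(5/4 - 2) = (5 + F)*(-¾) = -15/4 - 3*F/4)
351*X(-7, -7) = 351*(-15/4 - ¾*(-7)) = 351*(-15/4 + 21/4) = 351*(3/2) = 1053/2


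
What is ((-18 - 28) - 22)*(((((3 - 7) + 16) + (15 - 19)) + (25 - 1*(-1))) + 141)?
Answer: -11900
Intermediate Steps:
((-18 - 28) - 22)*(((((3 - 7) + 16) + (15 - 19)) + (25 - 1*(-1))) + 141) = (-46 - 22)*((((-4 + 16) - 4) + (25 + 1)) + 141) = -68*(((12 - 4) + 26) + 141) = -68*((8 + 26) + 141) = -68*(34 + 141) = -68*175 = -11900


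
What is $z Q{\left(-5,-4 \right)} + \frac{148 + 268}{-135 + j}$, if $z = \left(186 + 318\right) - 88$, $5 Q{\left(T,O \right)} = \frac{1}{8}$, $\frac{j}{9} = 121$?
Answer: $\frac{25844}{2385} \approx 10.836$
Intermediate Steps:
$j = 1089$ ($j = 9 \cdot 121 = 1089$)
$Q{\left(T,O \right)} = \frac{1}{40}$ ($Q{\left(T,O \right)} = \frac{1}{5 \cdot 8} = \frac{1}{5} \cdot \frac{1}{8} = \frac{1}{40}$)
$z = 416$ ($z = 504 - 88 = 416$)
$z Q{\left(-5,-4 \right)} + \frac{148 + 268}{-135 + j} = 416 \cdot \frac{1}{40} + \frac{148 + 268}{-135 + 1089} = \frac{52}{5} + \frac{416}{954} = \frac{52}{5} + 416 \cdot \frac{1}{954} = \frac{52}{5} + \frac{208}{477} = \frac{25844}{2385}$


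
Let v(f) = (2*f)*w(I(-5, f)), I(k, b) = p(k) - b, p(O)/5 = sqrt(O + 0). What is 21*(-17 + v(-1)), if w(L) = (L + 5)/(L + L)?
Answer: 21*(-90*sqrt(5) + 23*I)/(-I + 5*sqrt(5)) ≈ -378.83 + 9.317*I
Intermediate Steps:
p(O) = 5*sqrt(O) (p(O) = 5*sqrt(O + 0) = 5*sqrt(O))
I(k, b) = -b + 5*sqrt(k) (I(k, b) = 5*sqrt(k) - b = -b + 5*sqrt(k))
w(L) = (5 + L)/(2*L) (w(L) = (5 + L)/((2*L)) = (5 + L)*(1/(2*L)) = (5 + L)/(2*L))
v(f) = f*(5 - f + 5*I*sqrt(5))/(-f + 5*I*sqrt(5)) (v(f) = (2*f)*((5 + (-f + 5*sqrt(-5)))/(2*(-f + 5*sqrt(-5)))) = (2*f)*((5 + (-f + 5*(I*sqrt(5))))/(2*(-f + 5*(I*sqrt(5))))) = (2*f)*((5 + (-f + 5*I*sqrt(5)))/(2*(-f + 5*I*sqrt(5)))) = (2*f)*((5 - f + 5*I*sqrt(5))/(2*(-f + 5*I*sqrt(5)))) = f*(5 - f + 5*I*sqrt(5))/(-f + 5*I*sqrt(5)))
21*(-17 + v(-1)) = 21*(-17 - (-5 - 1 - 5*I*sqrt(5))/(-1 - 5*I*sqrt(5))) = 21*(-17 - (-6 - 5*I*sqrt(5))/(-1 - 5*I*sqrt(5))) = -357 - 21*(-6 - 5*I*sqrt(5))/(-1 - 5*I*sqrt(5))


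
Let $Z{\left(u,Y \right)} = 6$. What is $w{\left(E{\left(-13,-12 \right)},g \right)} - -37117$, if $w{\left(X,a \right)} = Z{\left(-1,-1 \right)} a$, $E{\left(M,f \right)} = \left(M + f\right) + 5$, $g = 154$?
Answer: $38041$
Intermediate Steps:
$E{\left(M,f \right)} = 5 + M + f$
$w{\left(X,a \right)} = 6 a$
$w{\left(E{\left(-13,-12 \right)},g \right)} - -37117 = 6 \cdot 154 - -37117 = 924 + 37117 = 38041$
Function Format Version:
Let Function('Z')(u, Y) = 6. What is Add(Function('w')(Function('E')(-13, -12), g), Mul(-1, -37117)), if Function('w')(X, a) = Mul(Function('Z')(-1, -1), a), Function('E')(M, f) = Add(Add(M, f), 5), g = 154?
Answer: 38041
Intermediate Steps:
Function('E')(M, f) = Add(5, M, f)
Function('w')(X, a) = Mul(6, a)
Add(Function('w')(Function('E')(-13, -12), g), Mul(-1, -37117)) = Add(Mul(6, 154), Mul(-1, -37117)) = Add(924, 37117) = 38041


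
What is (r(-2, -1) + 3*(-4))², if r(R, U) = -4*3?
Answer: 576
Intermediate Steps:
r(R, U) = -12
(r(-2, -1) + 3*(-4))² = (-12 + 3*(-4))² = (-12 - 12)² = (-24)² = 576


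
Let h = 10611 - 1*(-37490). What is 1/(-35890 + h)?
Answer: 1/12211 ≈ 8.1893e-5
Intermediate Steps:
h = 48101 (h = 10611 + 37490 = 48101)
1/(-35890 + h) = 1/(-35890 + 48101) = 1/12211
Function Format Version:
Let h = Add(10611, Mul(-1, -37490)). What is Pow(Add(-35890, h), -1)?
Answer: Rational(1, 12211) ≈ 8.1893e-5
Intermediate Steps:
h = 48101 (h = Add(10611, 37490) = 48101)
Pow(Add(-35890, h), -1) = Pow(Add(-35890, 48101), -1) = Pow(12211, -1) = Rational(1, 12211)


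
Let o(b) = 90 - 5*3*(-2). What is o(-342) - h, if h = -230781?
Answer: 230901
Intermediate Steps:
o(b) = 120 (o(b) = 90 - 15*(-2) = 90 - 1*(-30) = 90 + 30 = 120)
o(-342) - h = 120 - 1*(-230781) = 120 + 230781 = 230901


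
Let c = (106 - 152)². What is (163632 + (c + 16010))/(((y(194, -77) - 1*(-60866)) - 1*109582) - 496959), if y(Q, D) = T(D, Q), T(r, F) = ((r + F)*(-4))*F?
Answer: -181758/636467 ≈ -0.28557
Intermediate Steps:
T(r, F) = F*(-4*F - 4*r) (T(r, F) = ((F + r)*(-4))*F = (-4*F - 4*r)*F = F*(-4*F - 4*r))
y(Q, D) = -4*Q*(D + Q) (y(Q, D) = -4*Q*(Q + D) = -4*Q*(D + Q))
c = 2116 (c = (-46)² = 2116)
(163632 + (c + 16010))/(((y(194, -77) - 1*(-60866)) - 1*109582) - 496959) = (163632 + (2116 + 16010))/(((-4*194*(-77 + 194) - 1*(-60866)) - 1*109582) - 496959) = (163632 + 18126)/(((-4*194*117 + 60866) - 109582) - 496959) = 181758/(((-90792 + 60866) - 109582) - 496959) = 181758/((-29926 - 109582) - 496959) = 181758/(-139508 - 496959) = 181758/(-636467) = 181758*(-1/636467) = -181758/636467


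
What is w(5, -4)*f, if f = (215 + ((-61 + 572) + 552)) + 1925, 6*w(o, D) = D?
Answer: -6406/3 ≈ -2135.3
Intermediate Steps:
w(o, D) = D/6
f = 3203 (f = (215 + (511 + 552)) + 1925 = (215 + 1063) + 1925 = 1278 + 1925 = 3203)
w(5, -4)*f = ((1/6)*(-4))*3203 = -2/3*3203 = -6406/3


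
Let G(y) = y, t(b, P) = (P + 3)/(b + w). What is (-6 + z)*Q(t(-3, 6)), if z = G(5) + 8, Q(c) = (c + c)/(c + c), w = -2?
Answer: 7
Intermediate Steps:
t(b, P) = (3 + P)/(-2 + b) (t(b, P) = (P + 3)/(b - 2) = (3 + P)/(-2 + b))
Q(c) = 1 (Q(c) = (2*c)/((2*c)) = (2*c)*(1/(2*c)) = 1)
z = 13 (z = 5 + 8 = 13)
(-6 + z)*Q(t(-3, 6)) = (-6 + 13)*1 = 7*1 = 7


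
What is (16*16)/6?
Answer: 128/3 ≈ 42.667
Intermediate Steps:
(16*16)/6 = 256*(⅙) = 128/3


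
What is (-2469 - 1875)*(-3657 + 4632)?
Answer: -4235400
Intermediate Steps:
(-2469 - 1875)*(-3657 + 4632) = -4344*975 = -4235400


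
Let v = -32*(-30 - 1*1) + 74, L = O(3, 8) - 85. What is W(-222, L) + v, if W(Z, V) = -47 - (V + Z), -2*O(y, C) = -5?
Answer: 2647/2 ≈ 1323.5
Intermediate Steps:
O(y, C) = 5/2 (O(y, C) = -½*(-5) = 5/2)
L = -165/2 (L = 5/2 - 85 = -165/2 ≈ -82.500)
W(Z, V) = -47 - V - Z (W(Z, V) = -47 + (-V - Z) = -47 - V - Z)
v = 1066 (v = -32*(-30 - 1) + 74 = -32*(-31) + 74 = 992 + 74 = 1066)
W(-222, L) + v = (-47 - 1*(-165/2) - 1*(-222)) + 1066 = (-47 + 165/2 + 222) + 1066 = 515/2 + 1066 = 2647/2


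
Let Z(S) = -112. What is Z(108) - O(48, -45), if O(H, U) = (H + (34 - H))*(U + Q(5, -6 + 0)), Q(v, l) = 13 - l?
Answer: 772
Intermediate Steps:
O(H, U) = 646 + 34*U (O(H, U) = (H + (34 - H))*(U + (13 - (-6 + 0))) = 34*(U + (13 - 1*(-6))) = 34*(U + (13 + 6)) = 34*(U + 19) = 34*(19 + U) = 646 + 34*U)
Z(108) - O(48, -45) = -112 - (646 + 34*(-45)) = -112 - (646 - 1530) = -112 - 1*(-884) = -112 + 884 = 772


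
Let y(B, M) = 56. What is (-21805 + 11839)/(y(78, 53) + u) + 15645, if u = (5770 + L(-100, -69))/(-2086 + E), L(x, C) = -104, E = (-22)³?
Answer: 5470480233/353719 ≈ 15466.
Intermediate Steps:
E = -10648
u = -2833/6367 (u = (5770 - 104)/(-2086 - 10648) = 5666/(-12734) = 5666*(-1/12734) = -2833/6367 ≈ -0.44495)
(-21805 + 11839)/(y(78, 53) + u) + 15645 = (-21805 + 11839)/(56 - 2833/6367) + 15645 = -9966/353719/6367 + 15645 = -9966*6367/353719 + 15645 = -63453522/353719 + 15645 = 5470480233/353719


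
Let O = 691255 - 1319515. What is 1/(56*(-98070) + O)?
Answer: -1/6120180 ≈ -1.6339e-7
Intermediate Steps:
O = -628260
1/(56*(-98070) + O) = 1/(56*(-98070) - 628260) = 1/(-5491920 - 628260) = 1/(-6120180) = -1/6120180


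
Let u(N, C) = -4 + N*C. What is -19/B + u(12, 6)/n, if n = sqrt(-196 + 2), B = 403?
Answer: -19/403 - 34*I*sqrt(194)/97 ≈ -0.047146 - 4.8821*I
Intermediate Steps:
u(N, C) = -4 + C*N
n = I*sqrt(194) (n = sqrt(-194) = I*sqrt(194) ≈ 13.928*I)
-19/B + u(12, 6)/n = -19/403 + (-4 + 6*12)/((I*sqrt(194))) = -19*1/403 + (-4 + 72)*(-I*sqrt(194)/194) = -19/403 + 68*(-I*sqrt(194)/194) = -19/403 - 34*I*sqrt(194)/97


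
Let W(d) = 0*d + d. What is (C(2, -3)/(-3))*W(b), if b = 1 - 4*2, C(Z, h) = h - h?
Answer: 0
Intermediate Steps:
C(Z, h) = 0
b = -7 (b = 1 - 8 = -7)
W(d) = d (W(d) = 0 + d = d)
(C(2, -3)/(-3))*W(b) = (0/(-3))*(-7) = (0*(-⅓))*(-7) = 0*(-7) = 0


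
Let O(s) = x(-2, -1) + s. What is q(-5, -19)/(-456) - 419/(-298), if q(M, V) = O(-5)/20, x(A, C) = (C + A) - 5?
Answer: 1912577/1358880 ≈ 1.4075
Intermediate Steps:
x(A, C) = -5 + A + C (x(A, C) = (A + C) - 5 = -5 + A + C)
O(s) = -8 + s (O(s) = (-5 - 2 - 1) + s = -8 + s)
q(M, V) = -13/20 (q(M, V) = (-8 - 5)/20 = -13*1/20 = -13/20)
q(-5, -19)/(-456) - 419/(-298) = -13/20/(-456) - 419/(-298) = -13/20*(-1/456) - 419*(-1/298) = 13/9120 + 419/298 = 1912577/1358880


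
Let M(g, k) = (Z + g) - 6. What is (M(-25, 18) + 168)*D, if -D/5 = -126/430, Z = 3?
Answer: 8820/43 ≈ 205.12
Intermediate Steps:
M(g, k) = -3 + g (M(g, k) = (3 + g) - 6 = -3 + g)
D = 63/43 (D = -(-630)/430 = -5*(-63/215) = 63/43 ≈ 1.4651)
(M(-25, 18) + 168)*D = ((-3 - 25) + 168)*(63/43) = (-28 + 168)*(63/43) = 140*(63/43) = 8820/43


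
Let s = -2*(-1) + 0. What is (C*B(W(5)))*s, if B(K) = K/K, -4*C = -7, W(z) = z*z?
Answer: 7/2 ≈ 3.5000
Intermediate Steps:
W(z) = z²
C = 7/4 (C = -¼*(-7) = 7/4 ≈ 1.7500)
B(K) = 1
s = 2 (s = 2 + 0 = 2)
(C*B(W(5)))*s = ((7/4)*1)*2 = (7/4)*2 = 7/2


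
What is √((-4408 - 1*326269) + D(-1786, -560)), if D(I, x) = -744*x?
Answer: √85963 ≈ 293.19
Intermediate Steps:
√((-4408 - 1*326269) + D(-1786, -560)) = √((-4408 - 1*326269) - 744*(-560)) = √((-4408 - 326269) + 416640) = √(-330677 + 416640) = √85963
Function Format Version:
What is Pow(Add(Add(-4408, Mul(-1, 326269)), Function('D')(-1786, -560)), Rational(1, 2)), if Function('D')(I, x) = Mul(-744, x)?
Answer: Pow(85963, Rational(1, 2)) ≈ 293.19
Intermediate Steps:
Pow(Add(Add(-4408, Mul(-1, 326269)), Function('D')(-1786, -560)), Rational(1, 2)) = Pow(Add(Add(-4408, Mul(-1, 326269)), Mul(-744, -560)), Rational(1, 2)) = Pow(Add(Add(-4408, -326269), 416640), Rational(1, 2)) = Pow(Add(-330677, 416640), Rational(1, 2)) = Pow(85963, Rational(1, 2))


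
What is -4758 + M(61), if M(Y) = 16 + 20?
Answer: -4722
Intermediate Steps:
M(Y) = 36
-4758 + M(61) = -4758 + 36 = -4722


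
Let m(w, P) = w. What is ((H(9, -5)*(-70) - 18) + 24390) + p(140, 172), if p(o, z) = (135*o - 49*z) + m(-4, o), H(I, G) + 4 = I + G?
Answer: 34840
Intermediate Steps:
H(I, G) = -4 + G + I (H(I, G) = -4 + (I + G) = -4 + (G + I) = -4 + G + I)
p(o, z) = -4 - 49*z + 135*o (p(o, z) = (135*o - 49*z) - 4 = (-49*z + 135*o) - 4 = -4 - 49*z + 135*o)
((H(9, -5)*(-70) - 18) + 24390) + p(140, 172) = (((-4 - 5 + 9)*(-70) - 18) + 24390) + (-4 - 49*172 + 135*140) = ((0*(-70) - 18) + 24390) + (-4 - 8428 + 18900) = ((0 - 18) + 24390) + 10468 = (-18 + 24390) + 10468 = 24372 + 10468 = 34840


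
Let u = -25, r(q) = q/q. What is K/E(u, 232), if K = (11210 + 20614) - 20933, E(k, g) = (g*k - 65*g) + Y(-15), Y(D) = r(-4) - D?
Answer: -10891/20864 ≈ -0.52200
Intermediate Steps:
r(q) = 1
Y(D) = 1 - D
E(k, g) = 16 - 65*g + g*k (E(k, g) = (g*k - 65*g) + (1 - 1*(-15)) = (-65*g + g*k) + (1 + 15) = (-65*g + g*k) + 16 = 16 - 65*g + g*k)
K = 10891 (K = 31824 - 20933 = 10891)
K/E(u, 232) = 10891/(16 - 65*232 + 232*(-25)) = 10891/(16 - 15080 - 5800) = 10891/(-20864) = 10891*(-1/20864) = -10891/20864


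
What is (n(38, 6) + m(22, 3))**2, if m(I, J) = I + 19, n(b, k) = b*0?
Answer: 1681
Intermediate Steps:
n(b, k) = 0
m(I, J) = 19 + I
(n(38, 6) + m(22, 3))**2 = (0 + (19 + 22))**2 = (0 + 41)**2 = 41**2 = 1681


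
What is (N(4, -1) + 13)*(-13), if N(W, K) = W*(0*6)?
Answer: -169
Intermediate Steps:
N(W, K) = 0 (N(W, K) = W*0 = 0)
(N(4, -1) + 13)*(-13) = (0 + 13)*(-13) = 13*(-13) = -169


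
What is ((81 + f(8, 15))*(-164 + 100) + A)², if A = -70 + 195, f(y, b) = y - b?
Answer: 21261321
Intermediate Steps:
A = 125
((81 + f(8, 15))*(-164 + 100) + A)² = ((81 + (8 - 1*15))*(-164 + 100) + 125)² = ((81 + (8 - 15))*(-64) + 125)² = ((81 - 7)*(-64) + 125)² = (74*(-64) + 125)² = (-4736 + 125)² = (-4611)² = 21261321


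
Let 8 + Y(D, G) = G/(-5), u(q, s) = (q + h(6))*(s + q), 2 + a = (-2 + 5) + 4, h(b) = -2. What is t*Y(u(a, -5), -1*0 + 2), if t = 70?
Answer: -588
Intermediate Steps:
a = 5 (a = -2 + ((-2 + 5) + 4) = -2 + (3 + 4) = -2 + 7 = 5)
u(q, s) = (-2 + q)*(q + s) (u(q, s) = (q - 2)*(s + q) = (-2 + q)*(q + s))
Y(D, G) = -8 - G/5 (Y(D, G) = -8 + G/(-5) = -8 + G*(-⅕) = -8 - G/5)
t*Y(u(a, -5), -1*0 + 2) = 70*(-8 - (-1*0 + 2)/5) = 70*(-8 - (0 + 2)/5) = 70*(-8 - ⅕*2) = 70*(-8 - ⅖) = 70*(-42/5) = -588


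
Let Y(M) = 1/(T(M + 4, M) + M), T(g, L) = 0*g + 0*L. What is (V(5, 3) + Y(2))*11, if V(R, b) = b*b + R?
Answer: 319/2 ≈ 159.50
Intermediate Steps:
T(g, L) = 0 (T(g, L) = 0 + 0 = 0)
Y(M) = 1/M (Y(M) = 1/(0 + M) = 1/M)
V(R, b) = R + b² (V(R, b) = b² + R = R + b²)
(V(5, 3) + Y(2))*11 = ((5 + 3²) + 1/2)*11 = ((5 + 9) + ½)*11 = (14 + ½)*11 = (29/2)*11 = 319/2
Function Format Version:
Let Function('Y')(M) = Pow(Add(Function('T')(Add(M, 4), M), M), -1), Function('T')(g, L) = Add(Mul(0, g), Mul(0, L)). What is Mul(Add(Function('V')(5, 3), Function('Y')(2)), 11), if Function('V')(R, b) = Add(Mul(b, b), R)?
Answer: Rational(319, 2) ≈ 159.50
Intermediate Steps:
Function('T')(g, L) = 0 (Function('T')(g, L) = Add(0, 0) = 0)
Function('Y')(M) = Pow(M, -1) (Function('Y')(M) = Pow(Add(0, M), -1) = Pow(M, -1))
Function('V')(R, b) = Add(R, Pow(b, 2)) (Function('V')(R, b) = Add(Pow(b, 2), R) = Add(R, Pow(b, 2)))
Mul(Add(Function('V')(5, 3), Function('Y')(2)), 11) = Mul(Add(Add(5, Pow(3, 2)), Pow(2, -1)), 11) = Mul(Add(Add(5, 9), Rational(1, 2)), 11) = Mul(Add(14, Rational(1, 2)), 11) = Mul(Rational(29, 2), 11) = Rational(319, 2)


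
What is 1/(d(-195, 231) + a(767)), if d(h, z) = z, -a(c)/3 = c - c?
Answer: 1/231 ≈ 0.0043290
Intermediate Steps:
a(c) = 0 (a(c) = -3*(c - c) = -3*0 = 0)
1/(d(-195, 231) + a(767)) = 1/(231 + 0) = 1/231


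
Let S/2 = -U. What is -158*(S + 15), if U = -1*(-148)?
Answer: 44398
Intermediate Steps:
U = 148
S = -296 (S = 2*(-1*148) = 2*(-148) = -296)
-158*(S + 15) = -158*(-296 + 15) = -158*(-281) = 44398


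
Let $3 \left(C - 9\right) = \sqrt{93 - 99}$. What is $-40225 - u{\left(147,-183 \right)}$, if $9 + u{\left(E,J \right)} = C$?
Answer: $-40225 - \frac{i \sqrt{6}}{3} \approx -40225.0 - 0.8165 i$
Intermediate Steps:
$C = 9 + \frac{i \sqrt{6}}{3}$ ($C = 9 + \frac{\sqrt{93 - 99}}{3} = 9 + \frac{\sqrt{-6}}{3} = 9 + \frac{i \sqrt{6}}{3} \approx 9.0 + 0.8165 i$)
$u{\left(E,J \right)} = \frac{i \sqrt{6}}{3}$ ($u{\left(E,J \right)} = -9 + \left(9 + \frac{i \sqrt{6}}{3}\right) = \frac{i \sqrt{6}}{3}$)
$-40225 - u{\left(147,-183 \right)} = -40225 - \frac{i \sqrt{6}}{3}$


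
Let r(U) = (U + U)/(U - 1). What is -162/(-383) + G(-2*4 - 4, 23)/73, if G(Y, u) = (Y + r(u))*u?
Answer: -830095/307549 ≈ -2.6991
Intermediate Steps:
r(U) = 2*U/(-1 + U) (r(U) = (2*U)/(-1 + U) = 2*U/(-1 + U))
G(Y, u) = u*(Y + 2*u/(-1 + u)) (G(Y, u) = (Y + 2*u/(-1 + u))*u = u*(Y + 2*u/(-1 + u)))
-162/(-383) + G(-2*4 - 4, 23)/73 = -162/(-383) + (23*(2*23 + (-2*4 - 4)*(-1 + 23))/(-1 + 23))/73 = -162*(-1/383) + (23*(46 + (-8 - 4)*22)/22)*(1/73) = 162/383 + (23*(1/22)*(46 - 12*22))*(1/73) = 162/383 + (23*(1/22)*(46 - 264))*(1/73) = 162/383 + (23*(1/22)*(-218))*(1/73) = 162/383 - 2507/11*1/73 = 162/383 - 2507/803 = -830095/307549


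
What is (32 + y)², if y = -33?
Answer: 1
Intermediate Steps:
(32 + y)² = (32 - 33)² = (-1)² = 1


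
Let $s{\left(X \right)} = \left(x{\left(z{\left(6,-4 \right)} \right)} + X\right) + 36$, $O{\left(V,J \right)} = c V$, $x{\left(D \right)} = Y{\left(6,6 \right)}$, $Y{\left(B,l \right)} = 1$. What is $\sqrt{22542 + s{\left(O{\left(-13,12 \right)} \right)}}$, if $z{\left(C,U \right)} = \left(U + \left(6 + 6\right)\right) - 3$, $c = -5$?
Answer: $6 \sqrt{629} \approx 150.48$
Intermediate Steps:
$z{\left(C,U \right)} = 9 + U$ ($z{\left(C,U \right)} = \left(U + 12\right) - 3 = \left(12 + U\right) - 3 = 9 + U$)
$x{\left(D \right)} = 1$
$O{\left(V,J \right)} = - 5 V$
$s{\left(X \right)} = 37 + X$ ($s{\left(X \right)} = \left(1 + X\right) + 36 = 37 + X$)
$\sqrt{22542 + s{\left(O{\left(-13,12 \right)} \right)}} = \sqrt{22542 + \left(37 - -65\right)} = \sqrt{22542 + \left(37 + 65\right)} = \sqrt{22542 + 102} = \sqrt{22644} = 6 \sqrt{629}$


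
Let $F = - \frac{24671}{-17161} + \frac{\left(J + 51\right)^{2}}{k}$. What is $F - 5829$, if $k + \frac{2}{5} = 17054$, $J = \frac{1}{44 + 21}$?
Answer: $- \frac{1801361776485066}{309118776265} \approx -5827.4$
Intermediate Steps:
$J = \frac{1}{65} \approx 0.015385$
$k = \frac{85268}{5}$ ($k = - \frac{2}{5} + 17054 = \frac{85268}{5} \approx 17054.0$)
$F = \frac{491570363619}{309118776265}$ ($F = - \frac{24671}{-17161} + \frac{\left(\frac{1}{65} + 51\right)^{2}}{\frac{85268}{5}} = \left(-24671\right) \left(- \frac{1}{17161}\right) + \left(\frac{3316}{65}\right)^{2} \cdot \frac{5}{85268} = \frac{24671}{17161} + \frac{10995856}{4225} \cdot \frac{5}{85268} = \frac{24671}{17161} + \frac{2748964}{18012865} = \frac{491570363619}{309118776265} \approx 1.5902$)
$F - 5829 = \frac{491570363619}{309118776265} - 5829 = - \frac{1801361776485066}{309118776265}$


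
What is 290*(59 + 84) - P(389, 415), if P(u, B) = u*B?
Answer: -119965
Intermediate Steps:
P(u, B) = B*u
290*(59 + 84) - P(389, 415) = 290*(59 + 84) - 415*389 = 290*143 - 1*161435 = 41470 - 161435 = -119965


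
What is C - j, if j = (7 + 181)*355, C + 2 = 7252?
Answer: -59490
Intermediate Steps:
C = 7250 (C = -2 + 7252 = 7250)
j = 66740 (j = 188*355 = 66740)
C - j = 7250 - 1*66740 = 7250 - 66740 = -59490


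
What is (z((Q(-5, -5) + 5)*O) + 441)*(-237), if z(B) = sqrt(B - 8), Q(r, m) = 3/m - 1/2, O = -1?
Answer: -104517 - 237*I*sqrt(1190)/10 ≈ -1.0452e+5 - 817.56*I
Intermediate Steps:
Q(r, m) = -1/2 + 3/m (Q(r, m) = 3/m - 1*1/2 = 3/m - 1/2 = -1/2 + 3/m)
z(B) = sqrt(-8 + B)
(z((Q(-5, -5) + 5)*O) + 441)*(-237) = (sqrt(-8 + ((1/2)*(6 - 1*(-5))/(-5) + 5)*(-1)) + 441)*(-237) = (sqrt(-8 + ((1/2)*(-1/5)*(6 + 5) + 5)*(-1)) + 441)*(-237) = (sqrt(-8 + ((1/2)*(-1/5)*11 + 5)*(-1)) + 441)*(-237) = (sqrt(-8 + (-11/10 + 5)*(-1)) + 441)*(-237) = (sqrt(-8 + (39/10)*(-1)) + 441)*(-237) = (sqrt(-8 - 39/10) + 441)*(-237) = (sqrt(-119/10) + 441)*(-237) = (I*sqrt(1190)/10 + 441)*(-237) = (441 + I*sqrt(1190)/10)*(-237) = -104517 - 237*I*sqrt(1190)/10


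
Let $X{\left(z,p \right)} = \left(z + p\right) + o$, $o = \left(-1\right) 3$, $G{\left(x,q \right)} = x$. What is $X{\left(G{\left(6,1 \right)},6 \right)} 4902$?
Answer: $44118$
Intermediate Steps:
$o = -3$
$X{\left(z,p \right)} = -3 + p + z$ ($X{\left(z,p \right)} = \left(z + p\right) - 3 = \left(p + z\right) - 3 = -3 + p + z$)
$X{\left(G{\left(6,1 \right)},6 \right)} 4902 = \left(-3 + 6 + 6\right) 4902 = 9 \cdot 4902 = 44118$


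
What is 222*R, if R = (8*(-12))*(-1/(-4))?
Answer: -5328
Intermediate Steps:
R = -24 (R = -(-96)*(-1)/4 = -96*¼ = -24)
222*R = 222*(-24) = -5328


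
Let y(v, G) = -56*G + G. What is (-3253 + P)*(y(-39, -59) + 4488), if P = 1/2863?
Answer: -72020042754/2863 ≈ -2.5155e+7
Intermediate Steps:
y(v, G) = -55*G
P = 1/2863 ≈ 0.00034928
(-3253 + P)*(y(-39, -59) + 4488) = (-3253 + 1/2863)*(-55*(-59) + 4488) = -9313338*(3245 + 4488)/2863 = -9313338/2863*7733 = -72020042754/2863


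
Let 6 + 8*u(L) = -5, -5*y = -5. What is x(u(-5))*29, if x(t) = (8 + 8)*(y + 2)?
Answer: 1392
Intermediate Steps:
y = 1 (y = -⅕*(-5) = 1)
u(L) = -11/8 (u(L) = -¾ + (⅛)*(-5) = -¾ - 5/8 = -11/8)
x(t) = 48 (x(t) = (8 + 8)*(1 + 2) = 16*3 = 48)
x(u(-5))*29 = 48*29 = 1392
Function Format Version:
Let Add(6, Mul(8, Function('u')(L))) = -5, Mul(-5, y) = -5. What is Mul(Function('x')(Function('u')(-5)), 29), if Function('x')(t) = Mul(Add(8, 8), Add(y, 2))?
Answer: 1392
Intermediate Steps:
y = 1 (y = Mul(Rational(-1, 5), -5) = 1)
Function('u')(L) = Rational(-11, 8) (Function('u')(L) = Add(Rational(-3, 4), Mul(Rational(1, 8), -5)) = Add(Rational(-3, 4), Rational(-5, 8)) = Rational(-11, 8))
Function('x')(t) = 48 (Function('x')(t) = Mul(Add(8, 8), Add(1, 2)) = Mul(16, 3) = 48)
Mul(Function('x')(Function('u')(-5)), 29) = Mul(48, 29) = 1392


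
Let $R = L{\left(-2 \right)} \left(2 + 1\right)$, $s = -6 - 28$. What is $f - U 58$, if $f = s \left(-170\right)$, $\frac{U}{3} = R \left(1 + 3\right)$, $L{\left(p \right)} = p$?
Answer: $9956$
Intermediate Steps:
$s = -34$ ($s = -6 - 28 = -34$)
$R = -6$ ($R = - 2 \left(2 + 1\right) = \left(-2\right) 3 = -6$)
$U = -72$ ($U = 3 \left(- 6 \left(1 + 3\right)\right) = 3 \left(\left(-6\right) 4\right) = 3 \left(-24\right) = -72$)
$f = 5780$ ($f = \left(-34\right) \left(-170\right) = 5780$)
$f - U 58 = 5780 - \left(-72\right) 58 = 5780 - -4176 = 5780 + 4176 = 9956$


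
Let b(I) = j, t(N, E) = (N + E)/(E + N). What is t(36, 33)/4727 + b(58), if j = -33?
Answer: -155990/4727 ≈ -33.000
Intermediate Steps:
t(N, E) = 1 (t(N, E) = (E + N)/(E + N) = 1)
b(I) = -33
t(36, 33)/4727 + b(58) = 1/4727 - 33 = -155990/4727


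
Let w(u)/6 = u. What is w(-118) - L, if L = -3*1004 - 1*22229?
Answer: 24533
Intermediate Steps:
w(u) = 6*u
L = -25241 (L = -3012 - 22229 = -25241)
w(-118) - L = 6*(-118) - 1*(-25241) = -708 + 25241 = 24533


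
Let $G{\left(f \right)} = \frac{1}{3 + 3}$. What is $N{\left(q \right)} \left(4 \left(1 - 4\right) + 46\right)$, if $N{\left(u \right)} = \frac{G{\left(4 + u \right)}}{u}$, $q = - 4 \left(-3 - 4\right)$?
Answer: $\frac{17}{84} \approx 0.20238$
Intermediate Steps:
$G{\left(f \right)} = \frac{1}{6}$
$q = 28$ ($q = \left(-4\right) \left(-7\right) = 28$)
$N{\left(u \right)} = \frac{1}{6 u}$
$N{\left(q \right)} \left(4 \left(1 - 4\right) + 46\right) = \frac{1}{6 \cdot 28} \left(4 \left(1 - 4\right) + 46\right) = \frac{1}{6} \cdot \frac{1}{28} \left(4 \left(-3\right) + 46\right) = \frac{-12 + 46}{168} = \frac{1}{168} \cdot 34 = \frac{17}{84}$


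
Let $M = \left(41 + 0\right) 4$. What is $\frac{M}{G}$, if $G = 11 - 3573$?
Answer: $- \frac{82}{1781} \approx -0.046042$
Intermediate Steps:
$M = 164$ ($M = 41 \cdot 4 = 164$)
$G = -3562$
$\frac{M}{G} = \frac{164}{-3562} = 164 \left(- \frac{1}{3562}\right) = - \frac{82}{1781}$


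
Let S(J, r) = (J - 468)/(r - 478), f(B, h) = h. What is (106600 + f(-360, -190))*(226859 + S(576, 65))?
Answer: 9969835844190/413 ≈ 2.4140e+10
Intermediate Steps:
S(J, r) = (-468 + J)/(-478 + r)
(106600 + f(-360, -190))*(226859 + S(576, 65)) = (106600 - 190)*(226859 + (-468 + 576)/(-478 + 65)) = 106410*(226859 + 108/(-413)) = 106410*(226859 - 1/413*108) = 106410*(226859 - 108/413) = 106410*(93692659/413) = 9969835844190/413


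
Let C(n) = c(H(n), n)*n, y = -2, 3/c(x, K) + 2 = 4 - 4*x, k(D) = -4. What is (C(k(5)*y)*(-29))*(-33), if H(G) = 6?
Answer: -1044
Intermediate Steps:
c(x, K) = 3/(2 - 4*x) (c(x, K) = 3/(-2 + (4 - 4*x)) = 3/(2 - 4*x))
C(n) = -3*n/22 (C(n) = (-3/(-2 + 4*6))*n = (-3/(-2 + 24))*n = (-3/22)*n = (-3*1/22)*n = -3*n/22)
(C(k(5)*y)*(-29))*(-33) = (-(-6)*(-2)/11*(-29))*(-33) = (-3/22*8*(-29))*(-33) = -12/11*(-29)*(-33) = (348/11)*(-33) = -1044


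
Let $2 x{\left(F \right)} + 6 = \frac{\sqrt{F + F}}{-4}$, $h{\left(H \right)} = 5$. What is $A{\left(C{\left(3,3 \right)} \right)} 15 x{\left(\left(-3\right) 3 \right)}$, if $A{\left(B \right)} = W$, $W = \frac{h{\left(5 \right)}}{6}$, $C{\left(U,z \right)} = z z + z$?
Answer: $- \frac{75}{2} - \frac{75 i \sqrt{2}}{16} \approx -37.5 - 6.6291 i$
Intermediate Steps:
$C{\left(U,z \right)} = z + z^{2}$ ($C{\left(U,z \right)} = z^{2} + z = z + z^{2}$)
$W = \frac{5}{6} \approx 0.83333$
$A{\left(B \right)} = \frac{5}{6}$
$x{\left(F \right)} = -3 - \frac{\sqrt{2} \sqrt{F}}{8}$ ($x{\left(F \right)} = -3 + \frac{\sqrt{F + F} \frac{1}{-4}}{2} = -3 + \frac{\sqrt{2 F} \left(- \frac{1}{4}\right)}{2} = -3 + \frac{\sqrt{2} \sqrt{F} \left(- \frac{1}{4}\right)}{2} = -3 + \frac{\left(- \frac{1}{4}\right) \sqrt{2} \sqrt{F}}{2} = -3 - \frac{\sqrt{2} \sqrt{F}}{8}$)
$A{\left(C{\left(3,3 \right)} \right)} 15 x{\left(\left(-3\right) 3 \right)} = \frac{5}{6} \cdot 15 \left(-3 - \frac{\sqrt{2} \sqrt{\left(-3\right) 3}}{8}\right) = \frac{25 \left(-3 - \frac{\sqrt{2} \sqrt{-9}}{8}\right)}{2} = \frac{25 \left(-3 - \frac{\sqrt{2} \cdot 3 i}{8}\right)}{2} = \frac{25 \left(-3 - \frac{3 i \sqrt{2}}{8}\right)}{2} = - \frac{75}{2} - \frac{75 i \sqrt{2}}{16}$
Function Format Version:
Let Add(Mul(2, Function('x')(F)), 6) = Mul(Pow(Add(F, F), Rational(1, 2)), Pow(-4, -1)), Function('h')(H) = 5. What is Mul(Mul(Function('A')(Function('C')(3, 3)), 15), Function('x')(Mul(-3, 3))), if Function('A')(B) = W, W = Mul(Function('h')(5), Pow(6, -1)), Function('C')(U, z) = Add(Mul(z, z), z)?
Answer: Add(Rational(-75, 2), Mul(Rational(-75, 16), I, Pow(2, Rational(1, 2)))) ≈ Add(-37.500, Mul(-6.6291, I))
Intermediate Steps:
Function('C')(U, z) = Add(z, Pow(z, 2)) (Function('C')(U, z) = Add(Pow(z, 2), z) = Add(z, Pow(z, 2)))
W = Rational(5, 6) (W = Mul(5, Pow(6, -1)) = Mul(5, Rational(1, 6)) = Rational(5, 6) ≈ 0.83333)
Function('A')(B) = Rational(5, 6)
Function('x')(F) = Add(-3, Mul(Rational(-1, 8), Pow(2, Rational(1, 2)), Pow(F, Rational(1, 2)))) (Function('x')(F) = Add(-3, Mul(Rational(1, 2), Mul(Pow(Add(F, F), Rational(1, 2)), Pow(-4, -1)))) = Add(-3, Mul(Rational(1, 2), Mul(Pow(Mul(2, F), Rational(1, 2)), Rational(-1, 4)))) = Add(-3, Mul(Rational(1, 2), Mul(Mul(Pow(2, Rational(1, 2)), Pow(F, Rational(1, 2))), Rational(-1, 4)))) = Add(-3, Mul(Rational(1, 2), Mul(Rational(-1, 4), Pow(2, Rational(1, 2)), Pow(F, Rational(1, 2))))) = Add(-3, Mul(Rational(-1, 8), Pow(2, Rational(1, 2)), Pow(F, Rational(1, 2)))))
Mul(Mul(Function('A')(Function('C')(3, 3)), 15), Function('x')(Mul(-3, 3))) = Mul(Mul(Rational(5, 6), 15), Add(-3, Mul(Rational(-1, 8), Pow(2, Rational(1, 2)), Pow(Mul(-3, 3), Rational(1, 2))))) = Mul(Rational(25, 2), Add(-3, Mul(Rational(-1, 8), Pow(2, Rational(1, 2)), Pow(-9, Rational(1, 2))))) = Mul(Rational(25, 2), Add(-3, Mul(Rational(-1, 8), Pow(2, Rational(1, 2)), Mul(3, I)))) = Mul(Rational(25, 2), Add(-3, Mul(Rational(-3, 8), I, Pow(2, Rational(1, 2))))) = Add(Rational(-75, 2), Mul(Rational(-75, 16), I, Pow(2, Rational(1, 2))))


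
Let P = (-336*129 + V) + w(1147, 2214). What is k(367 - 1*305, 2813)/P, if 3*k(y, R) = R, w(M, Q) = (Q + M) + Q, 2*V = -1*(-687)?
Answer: -5626/224553 ≈ -0.025054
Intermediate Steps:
V = 687/2 (V = (-1*(-687))/2 = (½)*687 = 687/2 ≈ 343.50)
w(M, Q) = M + 2*Q (w(M, Q) = (M + Q) + Q = M + 2*Q)
k(y, R) = R/3
P = -74851/2 (P = (-336*129 + 687/2) + (1147 + 2*2214) = (-43344 + 687/2) + (1147 + 4428) = -86001/2 + 5575 = -74851/2 ≈ -37426.)
k(367 - 1*305, 2813)/P = ((⅓)*2813)/(-74851/2) = (2813/3)*(-2/74851) = -5626/224553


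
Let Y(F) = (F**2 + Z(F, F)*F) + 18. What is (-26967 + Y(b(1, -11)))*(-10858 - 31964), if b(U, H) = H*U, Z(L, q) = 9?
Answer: 1153067994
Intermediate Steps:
Y(F) = 18 + F**2 + 9*F (Y(F) = (F**2 + 9*F) + 18 = 18 + F**2 + 9*F)
(-26967 + Y(b(1, -11)))*(-10858 - 31964) = (-26967 + (18 + (-11*1)**2 + 9*(-11*1)))*(-10858 - 31964) = (-26967 + (18 + (-11)**2 + 9*(-11)))*(-42822) = (-26967 + (18 + 121 - 99))*(-42822) = (-26967 + 40)*(-42822) = -26927*(-42822) = 1153067994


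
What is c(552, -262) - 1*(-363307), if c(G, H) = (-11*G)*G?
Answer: -2988437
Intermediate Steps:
c(G, H) = -11*G²
c(552, -262) - 1*(-363307) = -11*552² - 1*(-363307) = -11*304704 + 363307 = -3351744 + 363307 = -2988437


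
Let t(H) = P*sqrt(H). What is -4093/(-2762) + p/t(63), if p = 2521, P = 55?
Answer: 4093/2762 + 2521*sqrt(7)/1155 ≈ 7.2567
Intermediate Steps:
t(H) = 55*sqrt(H)
-4093/(-2762) + p/t(63) = -4093/(-2762) + 2521/((55*sqrt(63))) = -4093*(-1/2762) + 2521/((55*(3*sqrt(7)))) = 4093/2762 + 2521/((165*sqrt(7))) = 4093/2762 + 2521*(sqrt(7)/1155) = 4093/2762 + 2521*sqrt(7)/1155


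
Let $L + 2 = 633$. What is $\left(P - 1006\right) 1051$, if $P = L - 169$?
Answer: $-571744$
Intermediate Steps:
$L = 631$ ($L = -2 + 633 = 631$)
$P = 462$ ($P = 631 - 169 = 462$)
$\left(P - 1006\right) 1051 = \left(462 - 1006\right) 1051 = \left(-544\right) 1051 = -571744$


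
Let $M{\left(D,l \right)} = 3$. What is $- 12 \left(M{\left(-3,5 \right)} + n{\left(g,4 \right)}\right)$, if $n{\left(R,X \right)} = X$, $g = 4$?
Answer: $-84$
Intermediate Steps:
$- 12 \left(M{\left(-3,5 \right)} + n{\left(g,4 \right)}\right) = - 12 \left(3 + 4\right) = \left(-12\right) 7 = -84$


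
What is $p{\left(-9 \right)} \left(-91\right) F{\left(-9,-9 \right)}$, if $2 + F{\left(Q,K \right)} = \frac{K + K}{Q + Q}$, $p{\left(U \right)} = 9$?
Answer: $819$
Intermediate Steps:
$F{\left(Q,K \right)} = -2 + \frac{K}{Q}$ ($F{\left(Q,K \right)} = -2 + \frac{K + K}{Q + Q} = -2 + \frac{2 K}{2 Q} = -2 + 2 K \frac{1}{2 Q} = -2 + \frac{K}{Q}$)
$p{\left(-9 \right)} \left(-91\right) F{\left(-9,-9 \right)} = 9 \left(-91\right) \left(-2 - \frac{9}{-9}\right) = - 819 \left(-2 - -1\right) = - 819 \left(-2 + 1\right) = \left(-819\right) \left(-1\right) = 819$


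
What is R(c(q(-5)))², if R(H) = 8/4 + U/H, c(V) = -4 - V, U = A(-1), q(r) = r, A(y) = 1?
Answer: 9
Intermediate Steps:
U = 1
R(H) = 2 + 1/H (R(H) = 8/4 + 1/H = 8*(¼) + 1/H = 2 + 1/H)
R(c(q(-5)))² = (2 + 1/(-4 - 1*(-5)))² = (2 + 1/(-4 + 5))² = (2 + 1/1)² = (2 + 1)² = 3² = 9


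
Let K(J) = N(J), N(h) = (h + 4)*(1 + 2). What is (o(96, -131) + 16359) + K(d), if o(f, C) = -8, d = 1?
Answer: 16366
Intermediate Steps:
N(h) = 12 + 3*h (N(h) = (4 + h)*3 = 12 + 3*h)
K(J) = 12 + 3*J
(o(96, -131) + 16359) + K(d) = (-8 + 16359) + (12 + 3*1) = 16351 + (12 + 3) = 16351 + 15 = 16366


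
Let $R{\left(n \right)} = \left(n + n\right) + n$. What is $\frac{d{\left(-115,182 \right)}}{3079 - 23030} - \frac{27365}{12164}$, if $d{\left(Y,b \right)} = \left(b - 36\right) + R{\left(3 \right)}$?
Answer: $- \frac{547844535}{242683964} \approx -2.2574$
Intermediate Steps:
$R{\left(n \right)} = 3 n$ ($R{\left(n \right)} = 2 n + n = 3 n$)
$d{\left(Y,b \right)} = -27 + b$ ($d{\left(Y,b \right)} = \left(b - 36\right) + 3 \cdot 3 = \left(-36 + b\right) + 9 = -27 + b$)
$\frac{d{\left(-115,182 \right)}}{3079 - 23030} - \frac{27365}{12164} = \frac{-27 + 182}{3079 - 23030} - \frac{27365}{12164} = \frac{155}{-19951} - \frac{27365}{12164} = 155 \left(- \frac{1}{19951}\right) - \frac{27365}{12164} = - \frac{155}{19951} - \frac{27365}{12164} = - \frac{547844535}{242683964}$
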